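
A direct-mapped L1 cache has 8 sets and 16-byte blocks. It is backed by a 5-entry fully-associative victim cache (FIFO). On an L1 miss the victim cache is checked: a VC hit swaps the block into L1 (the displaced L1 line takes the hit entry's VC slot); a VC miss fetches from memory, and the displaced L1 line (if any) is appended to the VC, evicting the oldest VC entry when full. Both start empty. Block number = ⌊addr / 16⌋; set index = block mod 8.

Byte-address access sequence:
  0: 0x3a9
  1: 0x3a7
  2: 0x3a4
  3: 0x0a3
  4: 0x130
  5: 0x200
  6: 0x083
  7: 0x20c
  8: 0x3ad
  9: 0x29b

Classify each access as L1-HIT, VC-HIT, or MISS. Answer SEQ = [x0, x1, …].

  [0] addr=0x3a9 blk=58 s=2: MISS | VC []
  [1] addr=0x3a7 blk=58 s=2: L1-HIT | VC []
  [2] addr=0x3a4 blk=58 s=2: L1-HIT | VC []
  [3] addr=0xa3 blk=10 s=2: MISS | VC [58]
  [4] addr=0x130 blk=19 s=3: MISS | VC [58]
  [5] addr=0x200 blk=32 s=0: MISS | VC [58]
  [6] addr=0x83 blk=8 s=0: MISS | VC [58, 32]
  [7] addr=0x20c blk=32 s=0: VC-HIT | VC [58, 8]
  [8] addr=0x3ad blk=58 s=2: VC-HIT | VC [10, 8]
  [9] addr=0x29b blk=41 s=1: MISS | VC [10, 8]

SEQ = [MISS, L1-HIT, L1-HIT, MISS, MISS, MISS, MISS, VC-HIT, VC-HIT, MISS]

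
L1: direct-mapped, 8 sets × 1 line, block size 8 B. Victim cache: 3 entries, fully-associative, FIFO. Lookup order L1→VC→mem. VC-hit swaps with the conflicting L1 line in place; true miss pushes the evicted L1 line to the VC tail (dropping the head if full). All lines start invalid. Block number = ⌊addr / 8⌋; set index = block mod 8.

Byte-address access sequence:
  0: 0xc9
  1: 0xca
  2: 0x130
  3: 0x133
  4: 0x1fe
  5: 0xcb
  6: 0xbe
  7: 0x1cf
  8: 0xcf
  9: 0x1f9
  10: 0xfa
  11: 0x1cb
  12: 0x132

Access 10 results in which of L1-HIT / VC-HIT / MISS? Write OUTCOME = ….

OUTCOME = MISS

#0 0xc9→b25/s1 MISS; vc=[]
#1 0xca→b25/s1 L1-HIT; vc=[]
#2 0x130→b38/s6 MISS; vc=[]
#3 0x133→b38/s6 L1-HIT; vc=[]
#4 0x1fe→b63/s7 MISS; vc=[]
#5 0xcb→b25/s1 L1-HIT; vc=[]
#6 0xbe→b23/s7 MISS; vc=[63]
#7 0x1cf→b57/s1 MISS; vc=[63,25]
#8 0xcf→b25/s1 VC-HIT; vc=[63,57]
#9 0x1f9→b63/s7 VC-HIT; vc=[23,57]
#10 0xfa→b31/s7 MISS; vc=[23,57,63]
#11 0x1cb→b57/s1 VC-HIT; vc=[23,25,63]
#12 0x132→b38/s6 L1-HIT; vc=[23,25,63]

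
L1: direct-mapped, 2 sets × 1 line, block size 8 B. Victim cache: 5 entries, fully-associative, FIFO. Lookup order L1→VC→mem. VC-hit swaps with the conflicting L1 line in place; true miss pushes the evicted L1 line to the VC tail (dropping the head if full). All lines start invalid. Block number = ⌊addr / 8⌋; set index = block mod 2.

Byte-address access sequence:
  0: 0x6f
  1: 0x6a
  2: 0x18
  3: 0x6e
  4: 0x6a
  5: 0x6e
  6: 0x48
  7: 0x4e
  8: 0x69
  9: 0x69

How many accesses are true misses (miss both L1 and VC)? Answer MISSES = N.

MISSES = 3

#0 0x6f→b13/s1 MISS; vc=[]
#1 0x6a→b13/s1 L1-HIT; vc=[]
#2 0x18→b3/s1 MISS; vc=[13]
#3 0x6e→b13/s1 VC-HIT; vc=[3]
#4 0x6a→b13/s1 L1-HIT; vc=[3]
#5 0x6e→b13/s1 L1-HIT; vc=[3]
#6 0x48→b9/s1 MISS; vc=[3,13]
#7 0x4e→b9/s1 L1-HIT; vc=[3,13]
#8 0x69→b13/s1 VC-HIT; vc=[3,9]
#9 0x69→b13/s1 L1-HIT; vc=[3,9]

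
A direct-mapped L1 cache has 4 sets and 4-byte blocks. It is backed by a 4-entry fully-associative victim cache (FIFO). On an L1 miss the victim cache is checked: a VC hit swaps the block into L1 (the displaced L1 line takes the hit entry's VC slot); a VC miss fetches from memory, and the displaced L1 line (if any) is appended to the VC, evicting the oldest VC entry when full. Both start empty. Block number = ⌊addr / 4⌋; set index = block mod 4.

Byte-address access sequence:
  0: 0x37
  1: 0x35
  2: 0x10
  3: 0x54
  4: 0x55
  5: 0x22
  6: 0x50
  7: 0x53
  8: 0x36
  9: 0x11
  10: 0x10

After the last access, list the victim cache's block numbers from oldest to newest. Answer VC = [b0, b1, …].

0: 0x37 (blk 13, set 1) → MISS  vc=[]
1: 0x35 (blk 13, set 1) → L1-HIT  vc=[]
2: 0x10 (blk 4, set 0) → MISS  vc=[]
3: 0x54 (blk 21, set 1) → MISS  vc=[13]
4: 0x55 (blk 21, set 1) → L1-HIT  vc=[13]
5: 0x22 (blk 8, set 0) → MISS  vc=[13, 4]
6: 0x50 (blk 20, set 0) → MISS  vc=[13, 4, 8]
7: 0x53 (blk 20, set 0) → L1-HIT  vc=[13, 4, 8]
8: 0x36 (blk 13, set 1) → VC-HIT  vc=[21, 4, 8]
9: 0x11 (blk 4, set 0) → VC-HIT  vc=[21, 20, 8]
10: 0x10 (blk 4, set 0) → L1-HIT  vc=[21, 20, 8]

VC = [21, 20, 8]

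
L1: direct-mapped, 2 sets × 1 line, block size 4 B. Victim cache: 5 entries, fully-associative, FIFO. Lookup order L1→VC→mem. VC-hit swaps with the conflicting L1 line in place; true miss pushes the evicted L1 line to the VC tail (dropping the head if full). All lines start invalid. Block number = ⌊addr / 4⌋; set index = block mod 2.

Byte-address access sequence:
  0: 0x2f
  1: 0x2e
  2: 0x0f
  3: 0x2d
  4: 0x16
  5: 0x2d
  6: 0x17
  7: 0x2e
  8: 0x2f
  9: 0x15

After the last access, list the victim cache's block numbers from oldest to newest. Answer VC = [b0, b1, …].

  [0] addr=0x2f blk=11 s=1: MISS | VC []
  [1] addr=0x2e blk=11 s=1: L1-HIT | VC []
  [2] addr=0xf blk=3 s=1: MISS | VC [11]
  [3] addr=0x2d blk=11 s=1: VC-HIT | VC [3]
  [4] addr=0x16 blk=5 s=1: MISS | VC [3, 11]
  [5] addr=0x2d blk=11 s=1: VC-HIT | VC [3, 5]
  [6] addr=0x17 blk=5 s=1: VC-HIT | VC [3, 11]
  [7] addr=0x2e blk=11 s=1: VC-HIT | VC [3, 5]
  [8] addr=0x2f blk=11 s=1: L1-HIT | VC [3, 5]
  [9] addr=0x15 blk=5 s=1: VC-HIT | VC [3, 11]

VC = [3, 11]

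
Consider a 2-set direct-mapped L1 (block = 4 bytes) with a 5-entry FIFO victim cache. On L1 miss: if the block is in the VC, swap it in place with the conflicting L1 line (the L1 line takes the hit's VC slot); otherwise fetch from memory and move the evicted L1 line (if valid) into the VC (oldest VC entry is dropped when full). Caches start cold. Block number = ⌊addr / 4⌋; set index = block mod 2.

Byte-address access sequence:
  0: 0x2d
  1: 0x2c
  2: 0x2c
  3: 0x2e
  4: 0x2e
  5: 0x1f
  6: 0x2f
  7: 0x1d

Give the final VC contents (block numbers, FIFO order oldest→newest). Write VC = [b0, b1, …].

0: 0x2d (blk 11, set 1) → MISS  vc=[]
1: 0x2c (blk 11, set 1) → L1-HIT  vc=[]
2: 0x2c (blk 11, set 1) → L1-HIT  vc=[]
3: 0x2e (blk 11, set 1) → L1-HIT  vc=[]
4: 0x2e (blk 11, set 1) → L1-HIT  vc=[]
5: 0x1f (blk 7, set 1) → MISS  vc=[11]
6: 0x2f (blk 11, set 1) → VC-HIT  vc=[7]
7: 0x1d (blk 7, set 1) → VC-HIT  vc=[11]

VC = [11]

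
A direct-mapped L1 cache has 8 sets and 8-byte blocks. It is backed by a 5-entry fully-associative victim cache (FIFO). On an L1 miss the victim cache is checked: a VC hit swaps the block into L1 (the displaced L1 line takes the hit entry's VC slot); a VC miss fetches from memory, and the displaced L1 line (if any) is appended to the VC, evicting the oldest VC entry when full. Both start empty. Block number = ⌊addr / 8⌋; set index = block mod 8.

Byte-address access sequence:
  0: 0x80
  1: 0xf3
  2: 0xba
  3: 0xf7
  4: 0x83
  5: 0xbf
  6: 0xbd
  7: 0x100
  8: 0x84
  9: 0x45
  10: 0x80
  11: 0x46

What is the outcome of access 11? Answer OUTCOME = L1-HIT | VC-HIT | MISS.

OUTCOME = VC-HIT

0: 0x80 (blk 16, set 0) → MISS  vc=[]
1: 0xf3 (blk 30, set 6) → MISS  vc=[]
2: 0xba (blk 23, set 7) → MISS  vc=[]
3: 0xf7 (blk 30, set 6) → L1-HIT  vc=[]
4: 0x83 (blk 16, set 0) → L1-HIT  vc=[]
5: 0xbf (blk 23, set 7) → L1-HIT  vc=[]
6: 0xbd (blk 23, set 7) → L1-HIT  vc=[]
7: 0x100 (blk 32, set 0) → MISS  vc=[16]
8: 0x84 (blk 16, set 0) → VC-HIT  vc=[32]
9: 0x45 (blk 8, set 0) → MISS  vc=[32, 16]
10: 0x80 (blk 16, set 0) → VC-HIT  vc=[32, 8]
11: 0x46 (blk 8, set 0) → VC-HIT  vc=[32, 16]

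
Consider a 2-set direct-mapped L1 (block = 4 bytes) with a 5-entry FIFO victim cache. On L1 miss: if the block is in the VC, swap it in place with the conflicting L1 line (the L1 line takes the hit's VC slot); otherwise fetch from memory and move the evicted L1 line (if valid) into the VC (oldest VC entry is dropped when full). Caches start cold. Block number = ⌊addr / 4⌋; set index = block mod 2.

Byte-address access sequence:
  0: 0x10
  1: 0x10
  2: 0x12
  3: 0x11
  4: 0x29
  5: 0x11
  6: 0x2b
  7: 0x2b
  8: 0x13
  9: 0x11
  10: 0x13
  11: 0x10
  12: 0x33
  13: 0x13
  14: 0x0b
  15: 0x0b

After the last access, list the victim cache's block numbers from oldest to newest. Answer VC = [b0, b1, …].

#0 0x10→b4/s0 MISS; vc=[]
#1 0x10→b4/s0 L1-HIT; vc=[]
#2 0x12→b4/s0 L1-HIT; vc=[]
#3 0x11→b4/s0 L1-HIT; vc=[]
#4 0x29→b10/s0 MISS; vc=[4]
#5 0x11→b4/s0 VC-HIT; vc=[10]
#6 0x2b→b10/s0 VC-HIT; vc=[4]
#7 0x2b→b10/s0 L1-HIT; vc=[4]
#8 0x13→b4/s0 VC-HIT; vc=[10]
#9 0x11→b4/s0 L1-HIT; vc=[10]
#10 0x13→b4/s0 L1-HIT; vc=[10]
#11 0x10→b4/s0 L1-HIT; vc=[10]
#12 0x33→b12/s0 MISS; vc=[10,4]
#13 0x13→b4/s0 VC-HIT; vc=[10,12]
#14 0xb→b2/s0 MISS; vc=[10,12,4]
#15 0xb→b2/s0 L1-HIT; vc=[10,12,4]

VC = [10, 12, 4]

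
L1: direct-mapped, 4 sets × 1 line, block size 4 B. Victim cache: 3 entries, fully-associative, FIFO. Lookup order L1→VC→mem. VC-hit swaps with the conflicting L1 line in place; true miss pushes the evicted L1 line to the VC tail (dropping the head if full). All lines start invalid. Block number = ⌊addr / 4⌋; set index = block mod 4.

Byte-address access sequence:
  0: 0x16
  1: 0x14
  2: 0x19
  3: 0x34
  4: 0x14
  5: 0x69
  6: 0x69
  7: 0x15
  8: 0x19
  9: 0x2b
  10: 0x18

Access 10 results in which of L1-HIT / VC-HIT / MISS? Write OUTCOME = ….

#0 0x16→b5/s1 MISS; vc=[]
#1 0x14→b5/s1 L1-HIT; vc=[]
#2 0x19→b6/s2 MISS; vc=[]
#3 0x34→b13/s1 MISS; vc=[5]
#4 0x14→b5/s1 VC-HIT; vc=[13]
#5 0x69→b26/s2 MISS; vc=[13,6]
#6 0x69→b26/s2 L1-HIT; vc=[13,6]
#7 0x15→b5/s1 L1-HIT; vc=[13,6]
#8 0x19→b6/s2 VC-HIT; vc=[13,26]
#9 0x2b→b10/s2 MISS; vc=[13,26,6]
#10 0x18→b6/s2 VC-HIT; vc=[13,26,10]

OUTCOME = VC-HIT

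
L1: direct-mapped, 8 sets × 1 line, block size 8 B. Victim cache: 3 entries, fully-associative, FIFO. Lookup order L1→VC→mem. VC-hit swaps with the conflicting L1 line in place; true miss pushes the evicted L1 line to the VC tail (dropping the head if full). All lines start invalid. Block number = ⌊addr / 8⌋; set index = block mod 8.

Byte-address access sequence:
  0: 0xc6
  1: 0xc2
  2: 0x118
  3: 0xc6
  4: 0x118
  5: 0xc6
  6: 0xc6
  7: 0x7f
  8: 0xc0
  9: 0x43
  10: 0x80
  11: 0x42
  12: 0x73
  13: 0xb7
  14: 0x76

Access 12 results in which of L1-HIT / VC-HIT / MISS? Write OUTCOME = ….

OUTCOME = MISS

  [0] addr=0xc6 blk=24 s=0: MISS | VC []
  [1] addr=0xc2 blk=24 s=0: L1-HIT | VC []
  [2] addr=0x118 blk=35 s=3: MISS | VC []
  [3] addr=0xc6 blk=24 s=0: L1-HIT | VC []
  [4] addr=0x118 blk=35 s=3: L1-HIT | VC []
  [5] addr=0xc6 blk=24 s=0: L1-HIT | VC []
  [6] addr=0xc6 blk=24 s=0: L1-HIT | VC []
  [7] addr=0x7f blk=15 s=7: MISS | VC []
  [8] addr=0xc0 blk=24 s=0: L1-HIT | VC []
  [9] addr=0x43 blk=8 s=0: MISS | VC [24]
  [10] addr=0x80 blk=16 s=0: MISS | VC [24, 8]
  [11] addr=0x42 blk=8 s=0: VC-HIT | VC [24, 16]
  [12] addr=0x73 blk=14 s=6: MISS | VC [24, 16]
  [13] addr=0xb7 blk=22 s=6: MISS | VC [24, 16, 14]
  [14] addr=0x76 blk=14 s=6: VC-HIT | VC [24, 16, 22]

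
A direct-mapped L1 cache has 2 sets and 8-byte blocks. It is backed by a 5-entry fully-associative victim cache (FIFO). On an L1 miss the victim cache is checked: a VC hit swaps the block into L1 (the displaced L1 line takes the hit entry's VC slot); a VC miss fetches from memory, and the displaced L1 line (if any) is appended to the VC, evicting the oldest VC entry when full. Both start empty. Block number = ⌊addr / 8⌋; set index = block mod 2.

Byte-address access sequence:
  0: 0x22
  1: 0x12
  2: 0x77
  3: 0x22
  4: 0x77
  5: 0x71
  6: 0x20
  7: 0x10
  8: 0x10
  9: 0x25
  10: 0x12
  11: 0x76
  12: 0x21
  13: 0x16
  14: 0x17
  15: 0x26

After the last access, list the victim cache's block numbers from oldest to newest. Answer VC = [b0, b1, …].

VC = [2, 14]

#0 0x22→b4/s0 MISS; vc=[]
#1 0x12→b2/s0 MISS; vc=[4]
#2 0x77→b14/s0 MISS; vc=[4,2]
#3 0x22→b4/s0 VC-HIT; vc=[14,2]
#4 0x77→b14/s0 VC-HIT; vc=[4,2]
#5 0x71→b14/s0 L1-HIT; vc=[4,2]
#6 0x20→b4/s0 VC-HIT; vc=[14,2]
#7 0x10→b2/s0 VC-HIT; vc=[14,4]
#8 0x10→b2/s0 L1-HIT; vc=[14,4]
#9 0x25→b4/s0 VC-HIT; vc=[14,2]
#10 0x12→b2/s0 VC-HIT; vc=[14,4]
#11 0x76→b14/s0 VC-HIT; vc=[2,4]
#12 0x21→b4/s0 VC-HIT; vc=[2,14]
#13 0x16→b2/s0 VC-HIT; vc=[4,14]
#14 0x17→b2/s0 L1-HIT; vc=[4,14]
#15 0x26→b4/s0 VC-HIT; vc=[2,14]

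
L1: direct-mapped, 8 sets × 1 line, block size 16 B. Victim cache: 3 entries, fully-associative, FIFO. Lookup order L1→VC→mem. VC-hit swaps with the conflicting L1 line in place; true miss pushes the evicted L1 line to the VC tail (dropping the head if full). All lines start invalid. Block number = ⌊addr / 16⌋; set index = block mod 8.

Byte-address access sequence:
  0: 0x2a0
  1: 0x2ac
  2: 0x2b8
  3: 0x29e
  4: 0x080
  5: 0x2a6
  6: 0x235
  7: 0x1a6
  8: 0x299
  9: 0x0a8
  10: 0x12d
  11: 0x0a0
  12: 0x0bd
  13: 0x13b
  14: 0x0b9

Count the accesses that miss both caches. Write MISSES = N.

  [0] addr=0x2a0 blk=42 s=2: MISS | VC []
  [1] addr=0x2ac blk=42 s=2: L1-HIT | VC []
  [2] addr=0x2b8 blk=43 s=3: MISS | VC []
  [3] addr=0x29e blk=41 s=1: MISS | VC []
  [4] addr=0x80 blk=8 s=0: MISS | VC []
  [5] addr=0x2a6 blk=42 s=2: L1-HIT | VC []
  [6] addr=0x235 blk=35 s=3: MISS | VC [43]
  [7] addr=0x1a6 blk=26 s=2: MISS | VC [43, 42]
  [8] addr=0x299 blk=41 s=1: L1-HIT | VC [43, 42]
  [9] addr=0xa8 blk=10 s=2: MISS | VC [43, 42, 26]
  [10] addr=0x12d blk=18 s=2: MISS | VC [42, 26, 10]
  [11] addr=0xa0 blk=10 s=2: VC-HIT | VC [42, 26, 18]
  [12] addr=0xbd blk=11 s=3: MISS | VC [26, 18, 35]
  [13] addr=0x13b blk=19 s=3: MISS | VC [18, 35, 11]
  [14] addr=0xb9 blk=11 s=3: VC-HIT | VC [18, 35, 19]

MISSES = 10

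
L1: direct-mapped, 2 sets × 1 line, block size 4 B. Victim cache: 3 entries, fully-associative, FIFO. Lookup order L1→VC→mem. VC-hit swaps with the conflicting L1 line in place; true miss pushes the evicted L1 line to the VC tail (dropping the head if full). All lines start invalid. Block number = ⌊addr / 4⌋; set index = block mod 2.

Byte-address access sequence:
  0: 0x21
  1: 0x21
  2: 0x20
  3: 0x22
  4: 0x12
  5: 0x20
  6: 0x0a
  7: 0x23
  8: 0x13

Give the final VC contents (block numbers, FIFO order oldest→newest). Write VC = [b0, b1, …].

VC = [8, 2]

  [0] addr=0x21 blk=8 s=0: MISS | VC []
  [1] addr=0x21 blk=8 s=0: L1-HIT | VC []
  [2] addr=0x20 blk=8 s=0: L1-HIT | VC []
  [3] addr=0x22 blk=8 s=0: L1-HIT | VC []
  [4] addr=0x12 blk=4 s=0: MISS | VC [8]
  [5] addr=0x20 blk=8 s=0: VC-HIT | VC [4]
  [6] addr=0xa blk=2 s=0: MISS | VC [4, 8]
  [7] addr=0x23 blk=8 s=0: VC-HIT | VC [4, 2]
  [8] addr=0x13 blk=4 s=0: VC-HIT | VC [8, 2]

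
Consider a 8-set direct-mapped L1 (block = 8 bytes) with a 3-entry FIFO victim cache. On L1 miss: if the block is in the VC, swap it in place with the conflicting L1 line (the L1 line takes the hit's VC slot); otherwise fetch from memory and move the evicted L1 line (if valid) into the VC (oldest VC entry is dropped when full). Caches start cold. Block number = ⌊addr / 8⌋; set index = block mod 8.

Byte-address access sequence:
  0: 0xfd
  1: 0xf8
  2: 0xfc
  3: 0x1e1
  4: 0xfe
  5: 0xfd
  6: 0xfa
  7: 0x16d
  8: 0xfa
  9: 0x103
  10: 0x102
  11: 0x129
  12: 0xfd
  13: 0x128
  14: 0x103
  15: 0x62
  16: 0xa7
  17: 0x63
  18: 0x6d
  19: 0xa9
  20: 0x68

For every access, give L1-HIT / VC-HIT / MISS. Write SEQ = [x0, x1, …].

SEQ = [MISS, L1-HIT, L1-HIT, MISS, L1-HIT, L1-HIT, L1-HIT, MISS, L1-HIT, MISS, L1-HIT, MISS, L1-HIT, L1-HIT, L1-HIT, MISS, MISS, VC-HIT, MISS, MISS, VC-HIT]

0: 0xfd (blk 31, set 7) → MISS  vc=[]
1: 0xf8 (blk 31, set 7) → L1-HIT  vc=[]
2: 0xfc (blk 31, set 7) → L1-HIT  vc=[]
3: 0x1e1 (blk 60, set 4) → MISS  vc=[]
4: 0xfe (blk 31, set 7) → L1-HIT  vc=[]
5: 0xfd (blk 31, set 7) → L1-HIT  vc=[]
6: 0xfa (blk 31, set 7) → L1-HIT  vc=[]
7: 0x16d (blk 45, set 5) → MISS  vc=[]
8: 0xfa (blk 31, set 7) → L1-HIT  vc=[]
9: 0x103 (blk 32, set 0) → MISS  vc=[]
10: 0x102 (blk 32, set 0) → L1-HIT  vc=[]
11: 0x129 (blk 37, set 5) → MISS  vc=[45]
12: 0xfd (blk 31, set 7) → L1-HIT  vc=[45]
13: 0x128 (blk 37, set 5) → L1-HIT  vc=[45]
14: 0x103 (blk 32, set 0) → L1-HIT  vc=[45]
15: 0x62 (blk 12, set 4) → MISS  vc=[45, 60]
16: 0xa7 (blk 20, set 4) → MISS  vc=[45, 60, 12]
17: 0x63 (blk 12, set 4) → VC-HIT  vc=[45, 60, 20]
18: 0x6d (blk 13, set 5) → MISS  vc=[60, 20, 37]
19: 0xa9 (blk 21, set 5) → MISS  vc=[20, 37, 13]
20: 0x68 (blk 13, set 5) → VC-HIT  vc=[20, 37, 21]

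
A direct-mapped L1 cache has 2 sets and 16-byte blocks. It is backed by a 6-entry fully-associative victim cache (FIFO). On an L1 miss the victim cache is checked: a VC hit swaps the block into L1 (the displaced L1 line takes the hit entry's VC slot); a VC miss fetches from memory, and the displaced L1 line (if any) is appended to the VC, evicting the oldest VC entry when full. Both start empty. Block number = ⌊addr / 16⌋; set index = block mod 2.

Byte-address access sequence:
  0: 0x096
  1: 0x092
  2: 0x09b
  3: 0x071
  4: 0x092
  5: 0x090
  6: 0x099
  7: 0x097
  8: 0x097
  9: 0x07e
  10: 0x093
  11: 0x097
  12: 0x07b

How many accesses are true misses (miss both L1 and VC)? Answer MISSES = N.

MISSES = 2

  [0] addr=0x96 blk=9 s=1: MISS | VC []
  [1] addr=0x92 blk=9 s=1: L1-HIT | VC []
  [2] addr=0x9b blk=9 s=1: L1-HIT | VC []
  [3] addr=0x71 blk=7 s=1: MISS | VC [9]
  [4] addr=0x92 blk=9 s=1: VC-HIT | VC [7]
  [5] addr=0x90 blk=9 s=1: L1-HIT | VC [7]
  [6] addr=0x99 blk=9 s=1: L1-HIT | VC [7]
  [7] addr=0x97 blk=9 s=1: L1-HIT | VC [7]
  [8] addr=0x97 blk=9 s=1: L1-HIT | VC [7]
  [9] addr=0x7e blk=7 s=1: VC-HIT | VC [9]
  [10] addr=0x93 blk=9 s=1: VC-HIT | VC [7]
  [11] addr=0x97 blk=9 s=1: L1-HIT | VC [7]
  [12] addr=0x7b blk=7 s=1: VC-HIT | VC [9]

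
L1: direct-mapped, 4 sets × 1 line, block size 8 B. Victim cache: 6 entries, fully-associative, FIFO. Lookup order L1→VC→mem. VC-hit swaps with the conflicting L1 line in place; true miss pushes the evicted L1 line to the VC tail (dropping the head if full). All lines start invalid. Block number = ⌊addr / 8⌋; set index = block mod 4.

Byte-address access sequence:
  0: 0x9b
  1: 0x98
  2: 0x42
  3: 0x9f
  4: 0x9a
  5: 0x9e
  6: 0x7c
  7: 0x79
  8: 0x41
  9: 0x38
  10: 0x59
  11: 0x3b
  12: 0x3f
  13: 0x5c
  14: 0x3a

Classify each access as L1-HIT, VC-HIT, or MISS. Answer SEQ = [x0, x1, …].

0: 0x9b (blk 19, set 3) → MISS  vc=[]
1: 0x98 (blk 19, set 3) → L1-HIT  vc=[]
2: 0x42 (blk 8, set 0) → MISS  vc=[]
3: 0x9f (blk 19, set 3) → L1-HIT  vc=[]
4: 0x9a (blk 19, set 3) → L1-HIT  vc=[]
5: 0x9e (blk 19, set 3) → L1-HIT  vc=[]
6: 0x7c (blk 15, set 3) → MISS  vc=[19]
7: 0x79 (blk 15, set 3) → L1-HIT  vc=[19]
8: 0x41 (blk 8, set 0) → L1-HIT  vc=[19]
9: 0x38 (blk 7, set 3) → MISS  vc=[19, 15]
10: 0x59 (blk 11, set 3) → MISS  vc=[19, 15, 7]
11: 0x3b (blk 7, set 3) → VC-HIT  vc=[19, 15, 11]
12: 0x3f (blk 7, set 3) → L1-HIT  vc=[19, 15, 11]
13: 0x5c (blk 11, set 3) → VC-HIT  vc=[19, 15, 7]
14: 0x3a (blk 7, set 3) → VC-HIT  vc=[19, 15, 11]

SEQ = [MISS, L1-HIT, MISS, L1-HIT, L1-HIT, L1-HIT, MISS, L1-HIT, L1-HIT, MISS, MISS, VC-HIT, L1-HIT, VC-HIT, VC-HIT]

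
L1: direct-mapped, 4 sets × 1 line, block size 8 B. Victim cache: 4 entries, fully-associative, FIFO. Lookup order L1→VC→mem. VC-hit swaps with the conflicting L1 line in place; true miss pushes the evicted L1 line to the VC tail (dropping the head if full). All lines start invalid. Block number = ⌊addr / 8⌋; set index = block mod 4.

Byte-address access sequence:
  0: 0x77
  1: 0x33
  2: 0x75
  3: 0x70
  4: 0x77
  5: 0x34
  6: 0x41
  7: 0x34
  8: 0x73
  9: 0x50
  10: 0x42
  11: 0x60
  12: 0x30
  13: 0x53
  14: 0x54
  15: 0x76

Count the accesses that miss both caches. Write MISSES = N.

#0 0x77→b14/s2 MISS; vc=[]
#1 0x33→b6/s2 MISS; vc=[14]
#2 0x75→b14/s2 VC-HIT; vc=[6]
#3 0x70→b14/s2 L1-HIT; vc=[6]
#4 0x77→b14/s2 L1-HIT; vc=[6]
#5 0x34→b6/s2 VC-HIT; vc=[14]
#6 0x41→b8/s0 MISS; vc=[14]
#7 0x34→b6/s2 L1-HIT; vc=[14]
#8 0x73→b14/s2 VC-HIT; vc=[6]
#9 0x50→b10/s2 MISS; vc=[6,14]
#10 0x42→b8/s0 L1-HIT; vc=[6,14]
#11 0x60→b12/s0 MISS; vc=[6,14,8]
#12 0x30→b6/s2 VC-HIT; vc=[10,14,8]
#13 0x53→b10/s2 VC-HIT; vc=[6,14,8]
#14 0x54→b10/s2 L1-HIT; vc=[6,14,8]
#15 0x76→b14/s2 VC-HIT; vc=[6,10,8]

MISSES = 5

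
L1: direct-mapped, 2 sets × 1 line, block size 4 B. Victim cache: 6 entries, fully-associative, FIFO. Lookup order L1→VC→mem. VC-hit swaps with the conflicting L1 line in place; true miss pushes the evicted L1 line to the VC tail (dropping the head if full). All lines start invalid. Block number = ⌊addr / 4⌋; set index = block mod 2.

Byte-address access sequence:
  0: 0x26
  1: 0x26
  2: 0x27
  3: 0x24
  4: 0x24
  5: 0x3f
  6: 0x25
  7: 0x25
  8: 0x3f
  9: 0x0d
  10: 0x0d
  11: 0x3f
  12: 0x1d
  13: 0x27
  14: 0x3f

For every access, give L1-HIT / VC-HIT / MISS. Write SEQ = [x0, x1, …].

0: 0x26 (blk 9, set 1) → MISS  vc=[]
1: 0x26 (blk 9, set 1) → L1-HIT  vc=[]
2: 0x27 (blk 9, set 1) → L1-HIT  vc=[]
3: 0x24 (blk 9, set 1) → L1-HIT  vc=[]
4: 0x24 (blk 9, set 1) → L1-HIT  vc=[]
5: 0x3f (blk 15, set 1) → MISS  vc=[9]
6: 0x25 (blk 9, set 1) → VC-HIT  vc=[15]
7: 0x25 (blk 9, set 1) → L1-HIT  vc=[15]
8: 0x3f (blk 15, set 1) → VC-HIT  vc=[9]
9: 0xd (blk 3, set 1) → MISS  vc=[9, 15]
10: 0xd (blk 3, set 1) → L1-HIT  vc=[9, 15]
11: 0x3f (blk 15, set 1) → VC-HIT  vc=[9, 3]
12: 0x1d (blk 7, set 1) → MISS  vc=[9, 3, 15]
13: 0x27 (blk 9, set 1) → VC-HIT  vc=[7, 3, 15]
14: 0x3f (blk 15, set 1) → VC-HIT  vc=[7, 3, 9]

SEQ = [MISS, L1-HIT, L1-HIT, L1-HIT, L1-HIT, MISS, VC-HIT, L1-HIT, VC-HIT, MISS, L1-HIT, VC-HIT, MISS, VC-HIT, VC-HIT]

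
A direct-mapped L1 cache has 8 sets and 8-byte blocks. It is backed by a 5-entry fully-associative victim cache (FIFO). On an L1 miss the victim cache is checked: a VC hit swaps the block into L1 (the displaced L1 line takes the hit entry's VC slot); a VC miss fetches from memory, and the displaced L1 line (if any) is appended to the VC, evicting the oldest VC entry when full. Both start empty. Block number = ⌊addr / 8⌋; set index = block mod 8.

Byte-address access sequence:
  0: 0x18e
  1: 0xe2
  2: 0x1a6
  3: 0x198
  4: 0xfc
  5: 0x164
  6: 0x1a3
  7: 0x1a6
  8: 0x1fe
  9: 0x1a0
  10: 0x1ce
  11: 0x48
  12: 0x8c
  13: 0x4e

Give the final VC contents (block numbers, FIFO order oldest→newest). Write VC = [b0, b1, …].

  [0] addr=0x18e blk=49 s=1: MISS | VC []
  [1] addr=0xe2 blk=28 s=4: MISS | VC []
  [2] addr=0x1a6 blk=52 s=4: MISS | VC [28]
  [3] addr=0x198 blk=51 s=3: MISS | VC [28]
  [4] addr=0xfc blk=31 s=7: MISS | VC [28]
  [5] addr=0x164 blk=44 s=4: MISS | VC [28, 52]
  [6] addr=0x1a3 blk=52 s=4: VC-HIT | VC [28, 44]
  [7] addr=0x1a6 blk=52 s=4: L1-HIT | VC [28, 44]
  [8] addr=0x1fe blk=63 s=7: MISS | VC [28, 44, 31]
  [9] addr=0x1a0 blk=52 s=4: L1-HIT | VC [28, 44, 31]
  [10] addr=0x1ce blk=57 s=1: MISS | VC [28, 44, 31, 49]
  [11] addr=0x48 blk=9 s=1: MISS | VC [28, 44, 31, 49, 57]
  [12] addr=0x8c blk=17 s=1: MISS | VC [44, 31, 49, 57, 9]
  [13] addr=0x4e blk=9 s=1: VC-HIT | VC [44, 31, 49, 57, 17]

VC = [44, 31, 49, 57, 17]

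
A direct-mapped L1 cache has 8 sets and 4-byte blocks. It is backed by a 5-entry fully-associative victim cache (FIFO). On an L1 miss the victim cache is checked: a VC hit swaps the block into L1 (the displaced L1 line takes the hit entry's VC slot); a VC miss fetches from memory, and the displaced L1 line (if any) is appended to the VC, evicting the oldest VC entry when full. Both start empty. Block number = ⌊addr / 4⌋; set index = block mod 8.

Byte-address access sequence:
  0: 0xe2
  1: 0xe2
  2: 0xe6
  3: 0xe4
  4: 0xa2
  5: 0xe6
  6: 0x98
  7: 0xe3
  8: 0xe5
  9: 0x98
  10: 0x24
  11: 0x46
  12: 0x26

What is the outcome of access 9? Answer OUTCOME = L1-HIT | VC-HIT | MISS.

  [0] addr=0xe2 blk=56 s=0: MISS | VC []
  [1] addr=0xe2 blk=56 s=0: L1-HIT | VC []
  [2] addr=0xe6 blk=57 s=1: MISS | VC []
  [3] addr=0xe4 blk=57 s=1: L1-HIT | VC []
  [4] addr=0xa2 blk=40 s=0: MISS | VC [56]
  [5] addr=0xe6 blk=57 s=1: L1-HIT | VC [56]
  [6] addr=0x98 blk=38 s=6: MISS | VC [56]
  [7] addr=0xe3 blk=56 s=0: VC-HIT | VC [40]
  [8] addr=0xe5 blk=57 s=1: L1-HIT | VC [40]
  [9] addr=0x98 blk=38 s=6: L1-HIT | VC [40]
  [10] addr=0x24 blk=9 s=1: MISS | VC [40, 57]
  [11] addr=0x46 blk=17 s=1: MISS | VC [40, 57, 9]
  [12] addr=0x26 blk=9 s=1: VC-HIT | VC [40, 57, 17]

OUTCOME = L1-HIT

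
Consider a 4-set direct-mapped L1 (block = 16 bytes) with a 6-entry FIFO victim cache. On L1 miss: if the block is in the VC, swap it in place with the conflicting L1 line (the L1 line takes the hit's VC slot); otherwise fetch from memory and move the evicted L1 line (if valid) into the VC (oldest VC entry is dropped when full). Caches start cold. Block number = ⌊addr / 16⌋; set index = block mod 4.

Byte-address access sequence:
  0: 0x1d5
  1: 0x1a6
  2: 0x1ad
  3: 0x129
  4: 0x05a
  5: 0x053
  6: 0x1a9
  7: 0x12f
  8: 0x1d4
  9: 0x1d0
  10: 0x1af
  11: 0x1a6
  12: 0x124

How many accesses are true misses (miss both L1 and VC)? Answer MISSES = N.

MISSES = 4

  [0] addr=0x1d5 blk=29 s=1: MISS | VC []
  [1] addr=0x1a6 blk=26 s=2: MISS | VC []
  [2] addr=0x1ad blk=26 s=2: L1-HIT | VC []
  [3] addr=0x129 blk=18 s=2: MISS | VC [26]
  [4] addr=0x5a blk=5 s=1: MISS | VC [26, 29]
  [5] addr=0x53 blk=5 s=1: L1-HIT | VC [26, 29]
  [6] addr=0x1a9 blk=26 s=2: VC-HIT | VC [18, 29]
  [7] addr=0x12f blk=18 s=2: VC-HIT | VC [26, 29]
  [8] addr=0x1d4 blk=29 s=1: VC-HIT | VC [26, 5]
  [9] addr=0x1d0 blk=29 s=1: L1-HIT | VC [26, 5]
  [10] addr=0x1af blk=26 s=2: VC-HIT | VC [18, 5]
  [11] addr=0x1a6 blk=26 s=2: L1-HIT | VC [18, 5]
  [12] addr=0x124 blk=18 s=2: VC-HIT | VC [26, 5]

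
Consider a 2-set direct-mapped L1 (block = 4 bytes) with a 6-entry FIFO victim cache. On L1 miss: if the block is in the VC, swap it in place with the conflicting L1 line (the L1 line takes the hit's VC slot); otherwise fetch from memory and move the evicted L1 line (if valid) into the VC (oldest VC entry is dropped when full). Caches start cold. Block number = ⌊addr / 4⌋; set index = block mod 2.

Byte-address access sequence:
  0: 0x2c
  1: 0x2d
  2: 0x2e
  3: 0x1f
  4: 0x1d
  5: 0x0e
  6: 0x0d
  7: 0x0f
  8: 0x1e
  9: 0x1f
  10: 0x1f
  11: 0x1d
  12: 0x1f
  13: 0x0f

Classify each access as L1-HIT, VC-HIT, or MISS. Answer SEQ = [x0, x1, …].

0: 0x2c (blk 11, set 1) → MISS  vc=[]
1: 0x2d (blk 11, set 1) → L1-HIT  vc=[]
2: 0x2e (blk 11, set 1) → L1-HIT  vc=[]
3: 0x1f (blk 7, set 1) → MISS  vc=[11]
4: 0x1d (blk 7, set 1) → L1-HIT  vc=[11]
5: 0xe (blk 3, set 1) → MISS  vc=[11, 7]
6: 0xd (blk 3, set 1) → L1-HIT  vc=[11, 7]
7: 0xf (blk 3, set 1) → L1-HIT  vc=[11, 7]
8: 0x1e (blk 7, set 1) → VC-HIT  vc=[11, 3]
9: 0x1f (blk 7, set 1) → L1-HIT  vc=[11, 3]
10: 0x1f (blk 7, set 1) → L1-HIT  vc=[11, 3]
11: 0x1d (blk 7, set 1) → L1-HIT  vc=[11, 3]
12: 0x1f (blk 7, set 1) → L1-HIT  vc=[11, 3]
13: 0xf (blk 3, set 1) → VC-HIT  vc=[11, 7]

SEQ = [MISS, L1-HIT, L1-HIT, MISS, L1-HIT, MISS, L1-HIT, L1-HIT, VC-HIT, L1-HIT, L1-HIT, L1-HIT, L1-HIT, VC-HIT]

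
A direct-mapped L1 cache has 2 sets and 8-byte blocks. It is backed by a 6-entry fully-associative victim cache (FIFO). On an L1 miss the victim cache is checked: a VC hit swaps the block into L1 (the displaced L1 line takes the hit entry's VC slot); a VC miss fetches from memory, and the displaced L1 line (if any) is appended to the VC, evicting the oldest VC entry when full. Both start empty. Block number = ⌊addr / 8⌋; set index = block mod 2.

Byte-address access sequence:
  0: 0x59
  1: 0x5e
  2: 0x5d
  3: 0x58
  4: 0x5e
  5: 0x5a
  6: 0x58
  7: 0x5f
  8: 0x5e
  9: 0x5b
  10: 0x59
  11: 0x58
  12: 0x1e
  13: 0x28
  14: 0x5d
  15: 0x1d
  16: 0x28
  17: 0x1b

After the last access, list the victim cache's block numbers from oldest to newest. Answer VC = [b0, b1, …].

VC = [5, 11]

#0 0x59→b11/s1 MISS; vc=[]
#1 0x5e→b11/s1 L1-HIT; vc=[]
#2 0x5d→b11/s1 L1-HIT; vc=[]
#3 0x58→b11/s1 L1-HIT; vc=[]
#4 0x5e→b11/s1 L1-HIT; vc=[]
#5 0x5a→b11/s1 L1-HIT; vc=[]
#6 0x58→b11/s1 L1-HIT; vc=[]
#7 0x5f→b11/s1 L1-HIT; vc=[]
#8 0x5e→b11/s1 L1-HIT; vc=[]
#9 0x5b→b11/s1 L1-HIT; vc=[]
#10 0x59→b11/s1 L1-HIT; vc=[]
#11 0x58→b11/s1 L1-HIT; vc=[]
#12 0x1e→b3/s1 MISS; vc=[11]
#13 0x28→b5/s1 MISS; vc=[11,3]
#14 0x5d→b11/s1 VC-HIT; vc=[5,3]
#15 0x1d→b3/s1 VC-HIT; vc=[5,11]
#16 0x28→b5/s1 VC-HIT; vc=[3,11]
#17 0x1b→b3/s1 VC-HIT; vc=[5,11]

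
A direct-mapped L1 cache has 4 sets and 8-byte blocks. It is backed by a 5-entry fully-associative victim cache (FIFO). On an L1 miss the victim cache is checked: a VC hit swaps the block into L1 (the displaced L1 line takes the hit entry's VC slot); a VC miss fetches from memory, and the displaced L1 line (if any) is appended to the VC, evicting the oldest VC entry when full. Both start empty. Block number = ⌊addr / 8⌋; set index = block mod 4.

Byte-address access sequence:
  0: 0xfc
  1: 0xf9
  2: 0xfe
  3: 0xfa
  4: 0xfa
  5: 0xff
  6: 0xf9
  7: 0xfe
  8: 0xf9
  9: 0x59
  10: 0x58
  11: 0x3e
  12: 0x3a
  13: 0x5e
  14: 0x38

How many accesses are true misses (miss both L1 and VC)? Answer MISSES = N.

0: 0xfc (blk 31, set 3) → MISS  vc=[]
1: 0xf9 (blk 31, set 3) → L1-HIT  vc=[]
2: 0xfe (blk 31, set 3) → L1-HIT  vc=[]
3: 0xfa (blk 31, set 3) → L1-HIT  vc=[]
4: 0xfa (blk 31, set 3) → L1-HIT  vc=[]
5: 0xff (blk 31, set 3) → L1-HIT  vc=[]
6: 0xf9 (blk 31, set 3) → L1-HIT  vc=[]
7: 0xfe (blk 31, set 3) → L1-HIT  vc=[]
8: 0xf9 (blk 31, set 3) → L1-HIT  vc=[]
9: 0x59 (blk 11, set 3) → MISS  vc=[31]
10: 0x58 (blk 11, set 3) → L1-HIT  vc=[31]
11: 0x3e (blk 7, set 3) → MISS  vc=[31, 11]
12: 0x3a (blk 7, set 3) → L1-HIT  vc=[31, 11]
13: 0x5e (blk 11, set 3) → VC-HIT  vc=[31, 7]
14: 0x38 (blk 7, set 3) → VC-HIT  vc=[31, 11]

MISSES = 3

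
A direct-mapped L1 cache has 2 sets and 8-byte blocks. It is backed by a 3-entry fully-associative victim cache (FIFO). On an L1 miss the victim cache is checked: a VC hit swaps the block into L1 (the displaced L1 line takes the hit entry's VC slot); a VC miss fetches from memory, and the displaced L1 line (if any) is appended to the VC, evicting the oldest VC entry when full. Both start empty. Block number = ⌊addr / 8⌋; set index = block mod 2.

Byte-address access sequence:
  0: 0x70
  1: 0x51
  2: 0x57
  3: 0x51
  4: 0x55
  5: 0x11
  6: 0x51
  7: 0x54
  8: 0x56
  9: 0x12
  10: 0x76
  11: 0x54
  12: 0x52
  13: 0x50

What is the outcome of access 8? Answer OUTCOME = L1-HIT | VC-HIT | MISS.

OUTCOME = L1-HIT

#0 0x70→b14/s0 MISS; vc=[]
#1 0x51→b10/s0 MISS; vc=[14]
#2 0x57→b10/s0 L1-HIT; vc=[14]
#3 0x51→b10/s0 L1-HIT; vc=[14]
#4 0x55→b10/s0 L1-HIT; vc=[14]
#5 0x11→b2/s0 MISS; vc=[14,10]
#6 0x51→b10/s0 VC-HIT; vc=[14,2]
#7 0x54→b10/s0 L1-HIT; vc=[14,2]
#8 0x56→b10/s0 L1-HIT; vc=[14,2]
#9 0x12→b2/s0 VC-HIT; vc=[14,10]
#10 0x76→b14/s0 VC-HIT; vc=[2,10]
#11 0x54→b10/s0 VC-HIT; vc=[2,14]
#12 0x52→b10/s0 L1-HIT; vc=[2,14]
#13 0x50→b10/s0 L1-HIT; vc=[2,14]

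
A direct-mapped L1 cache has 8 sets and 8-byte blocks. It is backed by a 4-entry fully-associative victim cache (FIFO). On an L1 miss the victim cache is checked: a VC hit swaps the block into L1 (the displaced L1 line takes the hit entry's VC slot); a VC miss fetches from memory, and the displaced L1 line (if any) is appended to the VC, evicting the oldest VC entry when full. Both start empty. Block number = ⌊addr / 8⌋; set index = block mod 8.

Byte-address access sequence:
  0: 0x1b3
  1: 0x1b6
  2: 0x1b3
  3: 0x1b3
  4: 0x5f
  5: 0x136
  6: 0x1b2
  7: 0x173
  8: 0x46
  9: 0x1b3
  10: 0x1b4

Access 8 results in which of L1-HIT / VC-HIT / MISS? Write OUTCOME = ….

OUTCOME = MISS

#0 0x1b3→b54/s6 MISS; vc=[]
#1 0x1b6→b54/s6 L1-HIT; vc=[]
#2 0x1b3→b54/s6 L1-HIT; vc=[]
#3 0x1b3→b54/s6 L1-HIT; vc=[]
#4 0x5f→b11/s3 MISS; vc=[]
#5 0x136→b38/s6 MISS; vc=[54]
#6 0x1b2→b54/s6 VC-HIT; vc=[38]
#7 0x173→b46/s6 MISS; vc=[38,54]
#8 0x46→b8/s0 MISS; vc=[38,54]
#9 0x1b3→b54/s6 VC-HIT; vc=[38,46]
#10 0x1b4→b54/s6 L1-HIT; vc=[38,46]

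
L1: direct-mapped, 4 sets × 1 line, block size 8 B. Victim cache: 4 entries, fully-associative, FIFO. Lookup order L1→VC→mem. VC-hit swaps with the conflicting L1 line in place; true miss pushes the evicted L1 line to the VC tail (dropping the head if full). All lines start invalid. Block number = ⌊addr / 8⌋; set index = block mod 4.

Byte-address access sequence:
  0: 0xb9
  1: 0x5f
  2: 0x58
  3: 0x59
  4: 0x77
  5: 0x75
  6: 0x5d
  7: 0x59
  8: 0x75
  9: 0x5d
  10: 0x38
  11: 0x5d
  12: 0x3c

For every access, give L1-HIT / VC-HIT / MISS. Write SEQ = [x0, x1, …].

SEQ = [MISS, MISS, L1-HIT, L1-HIT, MISS, L1-HIT, L1-HIT, L1-HIT, L1-HIT, L1-HIT, MISS, VC-HIT, VC-HIT]

#0 0xb9→b23/s3 MISS; vc=[]
#1 0x5f→b11/s3 MISS; vc=[23]
#2 0x58→b11/s3 L1-HIT; vc=[23]
#3 0x59→b11/s3 L1-HIT; vc=[23]
#4 0x77→b14/s2 MISS; vc=[23]
#5 0x75→b14/s2 L1-HIT; vc=[23]
#6 0x5d→b11/s3 L1-HIT; vc=[23]
#7 0x59→b11/s3 L1-HIT; vc=[23]
#8 0x75→b14/s2 L1-HIT; vc=[23]
#9 0x5d→b11/s3 L1-HIT; vc=[23]
#10 0x38→b7/s3 MISS; vc=[23,11]
#11 0x5d→b11/s3 VC-HIT; vc=[23,7]
#12 0x3c→b7/s3 VC-HIT; vc=[23,11]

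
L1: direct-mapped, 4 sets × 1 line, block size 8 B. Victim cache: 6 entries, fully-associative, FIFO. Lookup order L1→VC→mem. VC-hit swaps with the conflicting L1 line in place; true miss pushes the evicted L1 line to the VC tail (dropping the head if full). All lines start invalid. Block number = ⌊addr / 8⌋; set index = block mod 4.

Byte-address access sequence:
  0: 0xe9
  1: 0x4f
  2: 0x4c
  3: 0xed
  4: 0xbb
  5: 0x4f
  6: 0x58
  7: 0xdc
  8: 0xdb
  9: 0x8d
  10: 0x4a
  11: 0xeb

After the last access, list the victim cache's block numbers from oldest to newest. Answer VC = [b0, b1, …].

VC = [9, 23, 11, 17]

  [0] addr=0xe9 blk=29 s=1: MISS | VC []
  [1] addr=0x4f blk=9 s=1: MISS | VC [29]
  [2] addr=0x4c blk=9 s=1: L1-HIT | VC [29]
  [3] addr=0xed blk=29 s=1: VC-HIT | VC [9]
  [4] addr=0xbb blk=23 s=3: MISS | VC [9]
  [5] addr=0x4f blk=9 s=1: VC-HIT | VC [29]
  [6] addr=0x58 blk=11 s=3: MISS | VC [29, 23]
  [7] addr=0xdc blk=27 s=3: MISS | VC [29, 23, 11]
  [8] addr=0xdb blk=27 s=3: L1-HIT | VC [29, 23, 11]
  [9] addr=0x8d blk=17 s=1: MISS | VC [29, 23, 11, 9]
  [10] addr=0x4a blk=9 s=1: VC-HIT | VC [29, 23, 11, 17]
  [11] addr=0xeb blk=29 s=1: VC-HIT | VC [9, 23, 11, 17]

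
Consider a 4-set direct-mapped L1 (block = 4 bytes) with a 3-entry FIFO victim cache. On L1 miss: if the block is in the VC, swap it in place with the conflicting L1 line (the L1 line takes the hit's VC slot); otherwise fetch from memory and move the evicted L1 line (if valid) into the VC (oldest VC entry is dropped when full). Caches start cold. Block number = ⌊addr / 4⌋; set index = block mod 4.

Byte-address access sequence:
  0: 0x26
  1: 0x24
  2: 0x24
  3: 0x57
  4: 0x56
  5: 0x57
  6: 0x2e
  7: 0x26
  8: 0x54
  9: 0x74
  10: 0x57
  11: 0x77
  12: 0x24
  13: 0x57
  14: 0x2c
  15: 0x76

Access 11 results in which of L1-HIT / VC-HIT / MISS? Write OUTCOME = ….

OUTCOME = VC-HIT

0: 0x26 (blk 9, set 1) → MISS  vc=[]
1: 0x24 (blk 9, set 1) → L1-HIT  vc=[]
2: 0x24 (blk 9, set 1) → L1-HIT  vc=[]
3: 0x57 (blk 21, set 1) → MISS  vc=[9]
4: 0x56 (blk 21, set 1) → L1-HIT  vc=[9]
5: 0x57 (blk 21, set 1) → L1-HIT  vc=[9]
6: 0x2e (blk 11, set 3) → MISS  vc=[9]
7: 0x26 (blk 9, set 1) → VC-HIT  vc=[21]
8: 0x54 (blk 21, set 1) → VC-HIT  vc=[9]
9: 0x74 (blk 29, set 1) → MISS  vc=[9, 21]
10: 0x57 (blk 21, set 1) → VC-HIT  vc=[9, 29]
11: 0x77 (blk 29, set 1) → VC-HIT  vc=[9, 21]
12: 0x24 (blk 9, set 1) → VC-HIT  vc=[29, 21]
13: 0x57 (blk 21, set 1) → VC-HIT  vc=[29, 9]
14: 0x2c (blk 11, set 3) → L1-HIT  vc=[29, 9]
15: 0x76 (blk 29, set 1) → VC-HIT  vc=[21, 9]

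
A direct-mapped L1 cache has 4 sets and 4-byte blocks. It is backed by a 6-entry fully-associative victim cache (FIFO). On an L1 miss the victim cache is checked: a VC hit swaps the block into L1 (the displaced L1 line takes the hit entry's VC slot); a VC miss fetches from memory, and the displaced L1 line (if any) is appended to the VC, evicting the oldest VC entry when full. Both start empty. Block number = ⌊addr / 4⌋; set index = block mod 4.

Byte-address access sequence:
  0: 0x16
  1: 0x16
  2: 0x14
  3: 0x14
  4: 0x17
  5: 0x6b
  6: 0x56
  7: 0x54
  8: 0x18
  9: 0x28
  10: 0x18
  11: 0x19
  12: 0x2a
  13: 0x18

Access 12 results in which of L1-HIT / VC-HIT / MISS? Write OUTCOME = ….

OUTCOME = VC-HIT

  [0] addr=0x16 blk=5 s=1: MISS | VC []
  [1] addr=0x16 blk=5 s=1: L1-HIT | VC []
  [2] addr=0x14 blk=5 s=1: L1-HIT | VC []
  [3] addr=0x14 blk=5 s=1: L1-HIT | VC []
  [4] addr=0x17 blk=5 s=1: L1-HIT | VC []
  [5] addr=0x6b blk=26 s=2: MISS | VC []
  [6] addr=0x56 blk=21 s=1: MISS | VC [5]
  [7] addr=0x54 blk=21 s=1: L1-HIT | VC [5]
  [8] addr=0x18 blk=6 s=2: MISS | VC [5, 26]
  [9] addr=0x28 blk=10 s=2: MISS | VC [5, 26, 6]
  [10] addr=0x18 blk=6 s=2: VC-HIT | VC [5, 26, 10]
  [11] addr=0x19 blk=6 s=2: L1-HIT | VC [5, 26, 10]
  [12] addr=0x2a blk=10 s=2: VC-HIT | VC [5, 26, 6]
  [13] addr=0x18 blk=6 s=2: VC-HIT | VC [5, 26, 10]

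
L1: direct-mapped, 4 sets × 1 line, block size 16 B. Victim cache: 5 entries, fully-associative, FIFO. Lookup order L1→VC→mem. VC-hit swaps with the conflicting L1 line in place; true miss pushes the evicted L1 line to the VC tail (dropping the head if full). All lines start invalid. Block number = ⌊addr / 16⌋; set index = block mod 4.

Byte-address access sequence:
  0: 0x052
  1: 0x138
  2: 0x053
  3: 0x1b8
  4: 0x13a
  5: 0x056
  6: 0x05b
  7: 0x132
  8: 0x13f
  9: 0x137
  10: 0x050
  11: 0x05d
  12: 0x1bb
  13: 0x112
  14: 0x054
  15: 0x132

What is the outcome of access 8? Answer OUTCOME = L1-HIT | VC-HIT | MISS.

#0 0x52→b5/s1 MISS; vc=[]
#1 0x138→b19/s3 MISS; vc=[]
#2 0x53→b5/s1 L1-HIT; vc=[]
#3 0x1b8→b27/s3 MISS; vc=[19]
#4 0x13a→b19/s3 VC-HIT; vc=[27]
#5 0x56→b5/s1 L1-HIT; vc=[27]
#6 0x5b→b5/s1 L1-HIT; vc=[27]
#7 0x132→b19/s3 L1-HIT; vc=[27]
#8 0x13f→b19/s3 L1-HIT; vc=[27]
#9 0x137→b19/s3 L1-HIT; vc=[27]
#10 0x50→b5/s1 L1-HIT; vc=[27]
#11 0x5d→b5/s1 L1-HIT; vc=[27]
#12 0x1bb→b27/s3 VC-HIT; vc=[19]
#13 0x112→b17/s1 MISS; vc=[19,5]
#14 0x54→b5/s1 VC-HIT; vc=[19,17]
#15 0x132→b19/s3 VC-HIT; vc=[27,17]

OUTCOME = L1-HIT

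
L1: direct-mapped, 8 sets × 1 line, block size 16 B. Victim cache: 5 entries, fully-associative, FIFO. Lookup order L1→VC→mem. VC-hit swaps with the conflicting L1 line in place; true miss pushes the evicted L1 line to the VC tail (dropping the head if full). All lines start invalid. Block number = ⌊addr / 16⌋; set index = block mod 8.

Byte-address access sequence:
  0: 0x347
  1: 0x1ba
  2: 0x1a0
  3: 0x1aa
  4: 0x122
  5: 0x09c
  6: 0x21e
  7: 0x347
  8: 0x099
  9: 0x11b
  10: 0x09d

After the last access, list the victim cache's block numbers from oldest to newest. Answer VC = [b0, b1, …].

  [0] addr=0x347 blk=52 s=4: MISS | VC []
  [1] addr=0x1ba blk=27 s=3: MISS | VC []
  [2] addr=0x1a0 blk=26 s=2: MISS | VC []
  [3] addr=0x1aa blk=26 s=2: L1-HIT | VC []
  [4] addr=0x122 blk=18 s=2: MISS | VC [26]
  [5] addr=0x9c blk=9 s=1: MISS | VC [26]
  [6] addr=0x21e blk=33 s=1: MISS | VC [26, 9]
  [7] addr=0x347 blk=52 s=4: L1-HIT | VC [26, 9]
  [8] addr=0x99 blk=9 s=1: VC-HIT | VC [26, 33]
  [9] addr=0x11b blk=17 s=1: MISS | VC [26, 33, 9]
  [10] addr=0x9d blk=9 s=1: VC-HIT | VC [26, 33, 17]

VC = [26, 33, 17]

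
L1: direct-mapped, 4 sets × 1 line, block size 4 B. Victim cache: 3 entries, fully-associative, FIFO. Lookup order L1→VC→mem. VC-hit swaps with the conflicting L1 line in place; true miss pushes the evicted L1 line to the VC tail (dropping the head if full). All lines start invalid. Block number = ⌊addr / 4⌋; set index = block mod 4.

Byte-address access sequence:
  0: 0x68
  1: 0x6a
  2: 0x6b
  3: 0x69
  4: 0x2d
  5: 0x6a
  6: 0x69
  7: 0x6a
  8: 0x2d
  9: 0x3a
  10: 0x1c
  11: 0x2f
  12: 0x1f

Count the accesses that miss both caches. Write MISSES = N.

#0 0x68→b26/s2 MISS; vc=[]
#1 0x6a→b26/s2 L1-HIT; vc=[]
#2 0x6b→b26/s2 L1-HIT; vc=[]
#3 0x69→b26/s2 L1-HIT; vc=[]
#4 0x2d→b11/s3 MISS; vc=[]
#5 0x6a→b26/s2 L1-HIT; vc=[]
#6 0x69→b26/s2 L1-HIT; vc=[]
#7 0x6a→b26/s2 L1-HIT; vc=[]
#8 0x2d→b11/s3 L1-HIT; vc=[]
#9 0x3a→b14/s2 MISS; vc=[26]
#10 0x1c→b7/s3 MISS; vc=[26,11]
#11 0x2f→b11/s3 VC-HIT; vc=[26,7]
#12 0x1f→b7/s3 VC-HIT; vc=[26,11]

MISSES = 4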